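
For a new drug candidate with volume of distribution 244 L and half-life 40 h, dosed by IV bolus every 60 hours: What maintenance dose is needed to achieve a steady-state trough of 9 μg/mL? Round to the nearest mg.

4015 mg

τ/t½ = 60/40 ≈ 1.5, so f = (1/2)^(60/40) ≈ 0.353553.
Cmin,ss = (D/Vd)·f/(1−f), so D = Cmin,ss·Vd·(1−f)/f.
D = 9 × 244 × (1−f)/f ≈ 9 × 244 × 1.82843 ≈ 4015.23 mg.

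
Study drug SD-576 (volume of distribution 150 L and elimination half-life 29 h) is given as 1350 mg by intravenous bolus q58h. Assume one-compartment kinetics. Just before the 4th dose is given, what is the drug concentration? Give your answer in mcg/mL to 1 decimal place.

3.0 mcg/mL

f = (1/2)^(τ/t½) = (1/2)^(58/29) ≈ 0.2500.
C₀ = D/Vd = 1350/150 ≈ 9.000 mcg/mL.
Before the 4th dose, 3 doses have been given. Superposition: Cmin = C₀·(f + f² + … + f^3).
≈ 9.000 × (0.2500 + 0.0625 + 0.0156) ≈ 9.000 × 0.3281 ≈ 2.953 mcg/mL.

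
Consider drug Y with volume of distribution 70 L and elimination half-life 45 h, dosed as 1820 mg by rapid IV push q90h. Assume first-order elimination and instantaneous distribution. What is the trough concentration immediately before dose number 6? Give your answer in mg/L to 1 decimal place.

8.7 mg/L

f = (1/2)^(τ/t½) = (1/2)^(90/45) ≈ 0.2500.
C₀ = D/Vd = 1820/70 ≈ 26.000 mg/L.
Before the 6th dose, 5 doses have been given. Superposition: Cmin = C₀·(f + f² + … + f^5).
≈ 26.000 × (0.2500 + 0.0625 + 0.0156 + 0.0039 + 0.0010) ≈ 26.000 × 0.3330 ≈ 8.658 mg/L.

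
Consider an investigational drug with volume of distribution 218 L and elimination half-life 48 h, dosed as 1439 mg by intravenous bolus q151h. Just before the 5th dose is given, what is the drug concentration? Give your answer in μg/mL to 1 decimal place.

f = (1/2)^(τ/t½) = (1/2)^(151/48) ≈ 0.1130.
C₀ = D/Vd = 1439/218 ≈ 6.601 μg/mL.
Before the 5th dose, 4 doses have been given. Superposition: Cmin = C₀·(f + f² + … + f^4).
≈ 6.601 × (0.1130 + 0.0128 + 0.0014 + 0.0002) ≈ 6.601 × 0.1274 ≈ 0.841 μg/mL.

0.8 μg/mL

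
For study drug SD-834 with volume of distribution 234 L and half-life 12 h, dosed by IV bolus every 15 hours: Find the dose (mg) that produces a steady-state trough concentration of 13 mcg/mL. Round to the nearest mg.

τ/t½ = 15/12 ≈ 1.25, so f = (1/2)^(15/12) ≈ 0.420448.
Cmin,ss = (D/Vd)·f/(1−f), so D = Cmin,ss·Vd·(1−f)/f.
D = 13 × 234 × (1−f)/f ≈ 13 × 234 × 1.37842 ≈ 4193.15 mg.

4193 mg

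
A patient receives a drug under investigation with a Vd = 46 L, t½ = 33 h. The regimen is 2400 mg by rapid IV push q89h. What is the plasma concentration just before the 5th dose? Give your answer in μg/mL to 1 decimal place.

f = (1/2)^(τ/t½) = (1/2)^(89/33) ≈ 0.1542.
C₀ = D/Vd = 2400/46 ≈ 52.174 μg/mL.
Before the 5th dose, 4 doses have been given. Superposition: Cmin = C₀·(f + f² + … + f^4).
≈ 52.174 × (0.1542 + 0.0238 + 0.0037 + 0.0006) ≈ 52.174 × 0.1823 ≈ 9.511 μg/mL.

9.5 μg/mL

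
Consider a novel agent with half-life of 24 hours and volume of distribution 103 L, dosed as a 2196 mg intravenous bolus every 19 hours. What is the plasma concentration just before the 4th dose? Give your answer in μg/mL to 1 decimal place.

f = (1/2)^(τ/t½) = (1/2)^(19/24) ≈ 0.5777.
C₀ = D/Vd = 2196/103 ≈ 21.320 μg/mL.
Before the 4th dose, 3 doses have been given. Superposition: Cmin = C₀·(f + f² + … + f^3).
≈ 21.320 × (0.5777 + 0.3337 + 0.1928) ≈ 21.320 × 1.1042 ≈ 23.542 μg/mL.

23.5 μg/mL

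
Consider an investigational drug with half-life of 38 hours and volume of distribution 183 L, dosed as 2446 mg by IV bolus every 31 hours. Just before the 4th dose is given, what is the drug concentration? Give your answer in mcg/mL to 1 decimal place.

14.4 mcg/mL

f = (1/2)^(τ/t½) = (1/2)^(31/38) ≈ 0.5681.
C₀ = D/Vd = 2446/183 ≈ 13.366 mcg/mL.
Before the 4th dose, 3 doses have been given. Superposition: Cmin = C₀·(f + f² + … + f^3).
≈ 13.366 × (0.5681 + 0.3227 + 0.1833) ≈ 13.366 × 1.0741 ≈ 14.356 mcg/mL.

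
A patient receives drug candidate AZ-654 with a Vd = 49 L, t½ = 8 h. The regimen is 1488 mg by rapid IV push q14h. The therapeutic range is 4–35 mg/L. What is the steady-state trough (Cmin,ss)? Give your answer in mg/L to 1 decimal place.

Over one 14-h interval, 14/8 ≈ 1.75 half-lives elapse, leaving f ≈ 0.2973 of each dose.
Each bolus raises the concentration by D/Vd = 1488/49 ≈ 30.367 mg/L.
Steady-state trough Cmin,ss = C₀·f/(1−f) ≈ 30.367 × 0.2973/0.7027 ≈ 12.848 mg/L.
Trough 12.8 mg/L vs MEC 4 mg/L: adequate.

12.8 mg/L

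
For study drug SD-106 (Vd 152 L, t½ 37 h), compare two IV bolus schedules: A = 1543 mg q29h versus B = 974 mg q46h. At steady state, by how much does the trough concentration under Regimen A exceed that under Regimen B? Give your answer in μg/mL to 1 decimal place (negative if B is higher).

Regimen A: f = (1/2)^(29/37) ≈ 0.5808; Cmin,ss = (1543/152)·f/(1−f) ≈ 14.065 μg/mL.
Regimen B: f = (1/2)^(46/37) ≈ 0.4224; Cmin,ss = (974/152)·f/(1−f) ≈ 4.686 μg/mL.
Difference ≈ 14.065 − 4.686 ≈ 9.379 μg/mL.

9.4 μg/mL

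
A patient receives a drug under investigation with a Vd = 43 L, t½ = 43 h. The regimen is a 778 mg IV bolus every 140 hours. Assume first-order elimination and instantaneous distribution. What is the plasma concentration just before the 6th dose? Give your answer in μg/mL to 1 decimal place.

f = (1/2)^(τ/t½) = (1/2)^(140/43) ≈ 0.1047.
C₀ = D/Vd = 778/43 ≈ 18.093 μg/mL.
Before the 6th dose, 5 doses have been given. Superposition: Cmin = C₀·(f + f² + … + f^5).
≈ 18.093 × (0.1047 + 0.0110 + 0.0011 + 0.0001 + 0.0000) ≈ 18.093 × 0.1169 ≈ 2.115 μg/mL.

2.1 μg/mL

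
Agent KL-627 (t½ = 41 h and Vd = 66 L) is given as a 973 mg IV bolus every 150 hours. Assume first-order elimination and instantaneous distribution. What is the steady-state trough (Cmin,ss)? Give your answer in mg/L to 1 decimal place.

1.3 mg/L

Over one 150-h interval, 150/41 ≈ 3.6585 half-lives elapse, leaving f ≈ 0.0792 of each dose.
At steady state, accumulation factor R = 1/(1 − e^(−kτ)) ≈ 1.0860.
Each bolus raises the concentration by D/Vd = 973/66 ≈ 14.742 mg/L.
Cmax,ss = C₀/(1 − f) ≈ 14.742/0.9208 ≈ 16.010 mg/L.
Steady-state trough Cmin,ss = Cmax,ss·f ≈ 16.010 × 0.0792 ≈ 1.268 mg/L.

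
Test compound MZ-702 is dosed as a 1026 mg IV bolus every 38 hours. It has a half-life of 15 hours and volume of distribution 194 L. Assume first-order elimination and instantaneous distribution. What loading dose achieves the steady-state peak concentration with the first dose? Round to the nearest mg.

f = (1/2)^(38/15) ≈ 0.172739; accumulation ratio R = 1/(1−f) ≈ 1.20881.
Loading dose to hit Cmax,ss on first dose: D_load = D_maint·R ≈ 1026 × 1.20881 ≈ 1240.24 mg.

1240 mg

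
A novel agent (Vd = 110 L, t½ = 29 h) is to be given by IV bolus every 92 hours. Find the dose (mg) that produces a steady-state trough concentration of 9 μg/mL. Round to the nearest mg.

τ/t½ = 92/29 ≈ 3.1724, so f = (1/2)^(92/29) ≈ 0.110920.
Cmin,ss = (D/Vd)·f/(1−f), so D = Cmin,ss·Vd·(1−f)/f.
D = 9 × 110 × (1−f)/f ≈ 9 × 110 × 8.01551 ≈ 7935.35 mg.

7935 mg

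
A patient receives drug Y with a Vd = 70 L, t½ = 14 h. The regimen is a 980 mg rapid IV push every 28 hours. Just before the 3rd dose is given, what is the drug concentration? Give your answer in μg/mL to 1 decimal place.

4.4 μg/mL

f = (1/2)^(τ/t½) = (1/2)^(28/14) ≈ 0.2500.
C₀ = D/Vd = 980/70 ≈ 14.000 μg/mL.
Before the 3rd dose, 2 doses have been given. Superposition: Cmin = C₀·(f + f²).
≈ 14.000 × (0.2500 + 0.0625) ≈ 14.000 × 0.3125 ≈ 4.375 μg/mL.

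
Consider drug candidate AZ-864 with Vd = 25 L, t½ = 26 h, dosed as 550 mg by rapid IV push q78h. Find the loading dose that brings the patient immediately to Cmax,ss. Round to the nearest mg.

f = (1/2)^(78/26) ≈ 0.125000; accumulation ratio R = 1/(1−f) ≈ 1.14286.
Loading dose to hit Cmax,ss on first dose: D_load = D_maint·R ≈ 550 × 1.14286 ≈ 628.57 mg.

629 mg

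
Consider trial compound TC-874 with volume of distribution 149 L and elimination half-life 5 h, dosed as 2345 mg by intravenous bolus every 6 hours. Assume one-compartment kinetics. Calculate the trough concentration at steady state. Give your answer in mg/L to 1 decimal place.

12.1 mg/L

Over one 6-h interval, 6/5 ≈ 1.2 half-lives elapse, leaving f ≈ 0.4353 of each dose.
Single-dose peak C₀ = D/Vd = 2345/149 ≈ 15.738 mg/L.
Steady-state trough Cmin,ss = C₀·f/(1−f) ≈ 15.738 × 0.4353/0.5647 ≈ 12.132 mg/L.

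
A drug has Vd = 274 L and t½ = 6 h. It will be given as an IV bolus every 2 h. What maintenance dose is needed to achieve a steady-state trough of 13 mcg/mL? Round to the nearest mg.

926 mg

τ/t½ = 2/6 ≈ 0.33333, so f = (1/2)^(2/6) ≈ 0.793701.
Cmin,ss = (D/Vd)·f/(1−f), so D = Cmin,ss·Vd·(1−f)/f.
D = 13 × 274 × (1−f)/f ≈ 13 × 274 × 0.25992 ≈ 925.84 mg.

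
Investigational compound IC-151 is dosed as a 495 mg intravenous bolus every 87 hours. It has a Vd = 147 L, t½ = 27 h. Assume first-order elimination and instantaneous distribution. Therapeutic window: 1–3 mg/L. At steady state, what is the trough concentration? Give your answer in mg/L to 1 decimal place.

k = ln2/t½ = ln2/27 ≈ 0.025672 h⁻¹; fraction remaining f = e^(−kτ) = e^(−0.025672×87) ≈ 0.1072.
Accumulation ratio R = 1/(1 − f) ≈ 1/0.8928 ≈ 1.1201.
Single-dose peak C₀ = D/Vd = 495/147 ≈ 3.367 mg/L.
Cmax,ss = C₀/(1 − f) ≈ 3.367/0.8928 ≈ 3.771 mg/L.
One interval later, Cmin,ss = Cmax,ss·e^(−kτ) ≈ 3.771 × 0.1072 ≈ 0.404 mg/L.
Trough 0.4 mg/L vs MEC 1 mg/L: subtherapeutic.

0.4 mg/L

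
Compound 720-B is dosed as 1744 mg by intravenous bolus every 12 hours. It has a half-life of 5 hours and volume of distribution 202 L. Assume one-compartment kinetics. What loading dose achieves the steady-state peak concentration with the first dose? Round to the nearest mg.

f = (1/2)^(12/5) ≈ 0.189465; accumulation ratio R = 1/(1−f) ≈ 1.23375.
Loading dose to hit Cmax,ss on first dose: D_load = D_maint·R ≈ 1744 × 1.23375 ≈ 2151.66 mg.

2152 mg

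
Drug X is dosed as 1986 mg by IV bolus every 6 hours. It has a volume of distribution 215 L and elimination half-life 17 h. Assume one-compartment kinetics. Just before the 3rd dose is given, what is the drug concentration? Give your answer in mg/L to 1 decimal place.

f = (1/2)^(τ/t½) = (1/2)^(6/17) ≈ 0.7830.
C₀ = D/Vd = 1986/215 ≈ 9.237 mg/L.
Before the 3rd dose, 2 doses have been given. Superposition: Cmin = C₀·(f + f²).
≈ 9.237 × (0.7830 + 0.6131) ≈ 9.237 × 1.3961 ≈ 12.896 mg/L.

12.9 mg/L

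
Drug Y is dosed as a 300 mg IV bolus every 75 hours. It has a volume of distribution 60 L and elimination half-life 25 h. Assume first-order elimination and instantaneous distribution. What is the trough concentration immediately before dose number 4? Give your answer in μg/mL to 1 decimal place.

0.7 μg/mL

f = (1/2)^(τ/t½) = (1/2)^(75/25) ≈ 0.1250.
C₀ = D/Vd = 300/60 ≈ 5.000 μg/mL.
Before the 4th dose, 3 doses have been given. Superposition: Cmin = C₀·(f + f² + … + f^3).
≈ 5.000 × (0.1250 + 0.0156 + 0.0020) ≈ 5.000 × 0.1426 ≈ 0.713 μg/mL.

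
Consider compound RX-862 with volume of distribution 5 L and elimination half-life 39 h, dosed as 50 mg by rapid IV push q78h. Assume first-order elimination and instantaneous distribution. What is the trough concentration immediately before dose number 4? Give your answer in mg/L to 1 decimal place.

3.3 mg/L

f = (1/2)^(τ/t½) = (1/2)^(78/39) ≈ 0.2500.
C₀ = D/Vd = 50/5 ≈ 10.000 mg/L.
Before the 4th dose, 3 doses have been given. Superposition: Cmin = C₀·(f + f² + … + f^3).
≈ 10.000 × (0.2500 + 0.0625 + 0.0156) ≈ 10.000 × 0.3281 ≈ 3.281 mg/L.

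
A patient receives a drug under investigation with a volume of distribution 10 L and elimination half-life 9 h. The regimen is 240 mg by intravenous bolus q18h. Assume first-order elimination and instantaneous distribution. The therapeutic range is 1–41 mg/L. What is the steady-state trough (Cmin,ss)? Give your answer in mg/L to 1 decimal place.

τ = 18 h = 2 half-lives, so f = (1/2)^2 = 0.25.
Accumulation ratio R = 1/(1 − f) = 1/0.75 = 4/3.
Single-dose peak C₀ = D/Vd = 240/10 = 24 mg/L.
Steady-state peak Cmax,ss = C₀·R = 24 × 4/3 ≈ 32.000 mg/L.
Steady-state trough Cmin,ss = Cmax,ss·f ≈ 32.000 × 0.25 ≈ 8.000 mg/L.
Trough 8.0 mg/L vs MEC 1 mg/L: adequate.

8.0 mg/L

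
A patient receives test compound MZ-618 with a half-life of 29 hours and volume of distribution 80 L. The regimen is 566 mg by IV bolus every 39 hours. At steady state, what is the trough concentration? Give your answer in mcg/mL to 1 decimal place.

Over one 39-h interval, 39/29 ≈ 1.3448 half-lives elapse, leaving f ≈ 0.3937 of each dose.
Accumulation ratio R = 1/(1 − f) ≈ 1/0.6063 ≈ 1.6493.
Each bolus raises the concentration by D/Vd = 566/80 ≈ 7.075 mcg/mL.
Steady-state peak Cmax,ss = C₀·R ≈ 7.075 × 1.6493 ≈ 11.669 mcg/mL.
One interval later, Cmin,ss = Cmax,ss·e^(−kτ) ≈ 11.669 × 0.3937 ≈ 4.594 mcg/mL.

4.6 mcg/mL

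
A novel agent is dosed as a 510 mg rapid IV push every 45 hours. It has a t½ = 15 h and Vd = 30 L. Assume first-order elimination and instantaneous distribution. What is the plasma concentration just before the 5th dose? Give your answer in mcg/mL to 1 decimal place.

f = (1/2)^(τ/t½) = (1/2)^(45/15) ≈ 0.1250.
C₀ = D/Vd = 510/30 ≈ 17.000 mcg/mL.
Before the 5th dose, 4 doses have been given. Superposition: Cmin = C₀·(f + f² + … + f^4).
≈ 17.000 × (0.1250 + 0.0156 + 0.0020 + 0.0002) ≈ 17.000 × 0.1428 ≈ 2.428 mcg/mL.

2.4 mcg/mL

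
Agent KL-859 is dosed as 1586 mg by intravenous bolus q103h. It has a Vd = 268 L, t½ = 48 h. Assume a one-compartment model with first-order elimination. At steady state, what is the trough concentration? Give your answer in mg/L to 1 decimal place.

1.7 mg/L

k = ln2/t½ = ln2/48 ≈ 0.014441 h⁻¹; fraction remaining f = e^(−kτ) = e^(−0.014441×103) ≈ 0.2260.
Accumulation ratio R = 1/(1 − f) ≈ 1/0.7740 ≈ 1.2920.
Each bolus raises the concentration by D/Vd = 1586/268 ≈ 5.918 mg/L.
Cmax,ss = C₀/(1 − f) ≈ 5.918/0.7740 ≈ 7.646 mg/L.
One interval later, Cmin,ss = Cmax,ss·e^(−kτ) ≈ 7.646 × 0.2260 ≈ 1.728 mg/L.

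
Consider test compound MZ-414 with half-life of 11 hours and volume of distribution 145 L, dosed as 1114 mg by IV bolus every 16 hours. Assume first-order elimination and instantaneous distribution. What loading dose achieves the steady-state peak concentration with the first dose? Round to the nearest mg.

1754 mg

f = (1/2)^(16/11) ≈ 0.364870; accumulation ratio R = 1/(1−f) ≈ 1.57448.
Loading dose to hit Cmax,ss on first dose: D_load = D_maint·R ≈ 1114 × 1.57448 ≈ 1753.97 mg.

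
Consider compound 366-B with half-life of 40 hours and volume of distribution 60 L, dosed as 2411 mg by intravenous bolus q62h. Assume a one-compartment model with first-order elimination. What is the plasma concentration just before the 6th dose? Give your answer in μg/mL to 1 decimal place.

20.7 μg/mL

f = (1/2)^(τ/t½) = (1/2)^(62/40) ≈ 0.3415.
C₀ = D/Vd = 2411/60 ≈ 40.183 μg/mL.
Before the 6th dose, 5 doses have been given. Superposition: Cmin = C₀·(f + f² + … + f^5).
≈ 40.183 × (0.3415 + 0.1166 + 0.0398 + 0.0136 + 0.0046) ≈ 40.183 × 0.5161 ≈ 20.738 μg/mL.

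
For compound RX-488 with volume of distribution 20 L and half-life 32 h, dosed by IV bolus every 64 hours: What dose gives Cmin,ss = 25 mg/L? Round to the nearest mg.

1500 mg

τ/t½ = 64/32 ≈ 2, so f = (1/2)^(64/32) ≈ 0.250000.
Cmin,ss = (D/Vd)·f/(1−f), so D = Cmin,ss·Vd·(1−f)/f.
D = 25 × 20 × (1−f)/f ≈ 25 × 20 × 3.00000 ≈ 1500.00 mg.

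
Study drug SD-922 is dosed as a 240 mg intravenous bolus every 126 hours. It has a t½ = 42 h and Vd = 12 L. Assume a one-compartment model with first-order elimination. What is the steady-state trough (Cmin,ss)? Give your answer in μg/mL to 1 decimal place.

2.9 μg/mL

The dosing interval is 3 half-lives, so f = 2^(−3) = 0.125.
Accumulation ratio R = 1/(1 − f) = 1/0.875 = 8/7.
Single-dose peak C₀ = D/Vd = 240/12 = 20 μg/mL.
Steady-state peak Cmax,ss = C₀·R = 20 × 8/7 ≈ 22.857 μg/mL.
Steady-state trough Cmin,ss = Cmax,ss·f ≈ 22.857 × 0.125 ≈ 2.857 μg/mL.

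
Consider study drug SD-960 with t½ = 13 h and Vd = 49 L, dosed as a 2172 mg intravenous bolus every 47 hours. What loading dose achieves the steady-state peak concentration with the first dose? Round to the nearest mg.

f = (1/2)^(47/13) ≈ 0.081594; accumulation ratio R = 1/(1−f) ≈ 1.08884.
Loading dose to hit Cmax,ss on first dose: D_load = D_maint·R ≈ 2172 × 1.08884 ≈ 2364.96 mg.

2365 mg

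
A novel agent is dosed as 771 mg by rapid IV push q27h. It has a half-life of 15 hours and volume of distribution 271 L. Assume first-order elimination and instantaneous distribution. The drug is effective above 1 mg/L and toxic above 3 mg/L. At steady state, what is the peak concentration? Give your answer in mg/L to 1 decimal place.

4.0 mg/L

Over one 27-h interval, 27/15 ≈ 1.8 half-lives elapse, leaving f ≈ 0.2872 of each dose.
Accumulation ratio R = 1/(1 − f) ≈ 1/0.7128 ≈ 1.4029.
Each bolus raises the concentration by D/Vd = 771/271 ≈ 2.845 mg/L.
Cmax,ss = C₀/(1 − f) ≈ 2.845/0.7128 ≈ 3.991 mg/L.
Peak 4.0 mg/L vs MTC 3 mg/L: exceeds toxic threshold.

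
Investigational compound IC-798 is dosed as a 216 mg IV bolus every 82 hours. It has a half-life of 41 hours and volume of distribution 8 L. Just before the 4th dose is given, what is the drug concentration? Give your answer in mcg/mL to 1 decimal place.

f = (1/2)^(τ/t½) = (1/2)^(82/41) ≈ 0.2500.
C₀ = D/Vd = 216/8 ≈ 27.000 mcg/mL.
Before the 4th dose, 3 doses have been given. Superposition: Cmin = C₀·(f + f² + … + f^3).
≈ 27.000 × (0.2500 + 0.0625 + 0.0156) ≈ 27.000 × 0.3281 ≈ 8.859 mcg/mL.

8.9 mcg/mL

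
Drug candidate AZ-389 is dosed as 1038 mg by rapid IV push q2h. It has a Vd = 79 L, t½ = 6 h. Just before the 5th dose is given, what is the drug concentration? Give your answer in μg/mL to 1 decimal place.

30.5 μg/mL

f = (1/2)^(τ/t½) = (1/2)^(2/6) ≈ 0.7937.
C₀ = D/Vd = 1038/79 ≈ 13.139 μg/mL.
Before the 5th dose, 4 doses have been given. Superposition: Cmin = C₀·(f + f² + … + f^4).
≈ 13.139 × (0.7937 + 0.6300 + 0.5000 + 0.3968) ≈ 13.139 × 2.3205 ≈ 30.489 μg/mL.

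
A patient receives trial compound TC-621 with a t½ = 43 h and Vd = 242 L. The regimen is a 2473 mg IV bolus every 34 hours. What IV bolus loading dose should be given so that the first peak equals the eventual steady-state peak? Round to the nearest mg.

f = (1/2)^(34/43) ≈ 0.578064; accumulation ratio R = 1/(1−f) ≈ 2.37003.
Loading dose to hit Cmax,ss on first dose: D_load = D_maint·R ≈ 2473 × 2.37003 ≈ 5861.08 mg.

5861 mg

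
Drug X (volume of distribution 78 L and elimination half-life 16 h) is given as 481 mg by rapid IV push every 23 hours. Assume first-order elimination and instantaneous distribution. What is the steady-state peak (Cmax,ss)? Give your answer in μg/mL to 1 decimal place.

Over one 23-h interval, 23/16 ≈ 1.4375 half-lives elapse, leaving f ≈ 0.3692 of each dose.
Accumulation ratio R = 1/(1 − f) ≈ 1/0.6308 ≈ 1.5853.
Each bolus raises the concentration by D/Vd = 481/78 ≈ 6.167 μg/mL.
Steady-state peak Cmax,ss = C₀·R ≈ 6.167 × 1.5853 ≈ 9.777 μg/mL.

9.8 μg/mL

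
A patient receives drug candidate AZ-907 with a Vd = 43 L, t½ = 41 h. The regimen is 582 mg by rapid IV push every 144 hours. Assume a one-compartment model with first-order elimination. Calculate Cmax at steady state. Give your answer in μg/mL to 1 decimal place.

14.8 μg/mL

Over one 144-h interval, 144/41 ≈ 3.5122 half-lives elapse, leaving f ≈ 0.0876 of each dose.
At steady state, accumulation factor R = 1/(1 − e^(−kτ)) ≈ 1.0960.
Single-dose peak C₀ = D/Vd = 582/43 ≈ 13.535 μg/mL.
Cmax,ss = C₀/(1 − f) ≈ 13.535/0.9124 ≈ 14.835 μg/mL.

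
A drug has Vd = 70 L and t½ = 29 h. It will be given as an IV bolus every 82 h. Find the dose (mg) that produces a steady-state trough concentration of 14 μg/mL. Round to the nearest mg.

τ/t½ = 82/29 ≈ 2.8276, so f = (1/2)^(82/29) ≈ 0.140868.
Cmin,ss = (D/Vd)·f/(1−f), so D = Cmin,ss·Vd·(1−f)/f.
D = 14 × 70 × (1−f)/f ≈ 14 × 70 × 6.09884 ≈ 5976.86 mg.

5977 mg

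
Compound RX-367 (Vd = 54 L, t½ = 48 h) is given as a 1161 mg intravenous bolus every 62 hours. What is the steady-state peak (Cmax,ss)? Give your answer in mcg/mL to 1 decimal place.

τ/t½ = 62/48 ≈ 1.2917, so fraction remaining f = (1/2)^(62/48) ≈ 0.4085.
At steady state, accumulation factor R = 1/(1 − e^(−kτ)) ≈ 1.6906.
Single-dose peak C₀ = D/Vd = 1161/54 ≈ 21.500 mcg/mL.
Steady-state peak Cmax,ss = C₀·R ≈ 21.500 × 1.6906 ≈ 36.348 mcg/mL.

36.3 mcg/mL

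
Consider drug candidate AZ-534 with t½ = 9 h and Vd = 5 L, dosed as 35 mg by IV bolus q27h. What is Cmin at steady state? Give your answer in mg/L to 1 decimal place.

1.0 mg/L

τ = 27 h = 3 half-lives, so f = (1/2)^3 = 0.125.
Accumulation ratio R = 1/(1 − f) = 1/0.875 = 8/7.
Single-dose peak C₀ = D/Vd = 35/5 = 7 mg/L.
Steady-state peak Cmax,ss = C₀·R = 7 × 8/7 ≈ 8.000 mg/L.
Steady-state trough Cmin,ss = Cmax,ss·f ≈ 8.000 × 0.125 ≈ 1.000 mg/L.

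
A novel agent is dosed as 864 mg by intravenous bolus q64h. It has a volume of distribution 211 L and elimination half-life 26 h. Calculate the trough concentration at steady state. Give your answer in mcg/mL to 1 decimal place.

Over one 64-h interval, 64/26 ≈ 2.4615 half-lives elapse, leaving f ≈ 0.1816 of each dose.
Accumulation ratio R = 1/(1 − f) ≈ 1/0.8184 ≈ 1.2219.
Each bolus raises the concentration by D/Vd = 864/211 ≈ 4.095 mcg/mL.
Steady-state peak Cmax,ss = C₀·R ≈ 4.095 × 1.2219 ≈ 5.004 mcg/mL.
Steady-state trough Cmin,ss = Cmax,ss·f ≈ 5.004 × 0.1816 ≈ 0.909 mcg/mL.

0.9 mcg/mL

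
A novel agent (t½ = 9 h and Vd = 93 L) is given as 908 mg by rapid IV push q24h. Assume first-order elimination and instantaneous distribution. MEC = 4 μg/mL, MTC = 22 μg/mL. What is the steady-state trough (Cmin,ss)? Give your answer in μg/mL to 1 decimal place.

1.8 μg/mL

Over one 24-h interval, 24/9 ≈ 2.6667 half-lives elapse, leaving f ≈ 0.1575 of each dose.
Accumulation ratio R = 1/(1 − f) ≈ 1/0.8425 ≈ 1.1869.
Each bolus raises the concentration by D/Vd = 908/93 ≈ 9.763 μg/mL.
Steady-state peak Cmax,ss = C₀·R ≈ 9.763 × 1.1869 ≈ 11.588 μg/mL.
Steady-state trough Cmin,ss = Cmax,ss·f ≈ 11.588 × 0.1575 ≈ 1.825 μg/mL.
Trough 1.8 μg/mL vs MEC 4 μg/mL: subtherapeutic.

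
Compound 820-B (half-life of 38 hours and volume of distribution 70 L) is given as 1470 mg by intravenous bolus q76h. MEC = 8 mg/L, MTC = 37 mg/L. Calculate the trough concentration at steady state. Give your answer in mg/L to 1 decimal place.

7.0 mg/L

The dosing interval is 2 half-lives, so f = 2^(−2) = 0.25.
At steady state, R = 1/(1 − 0.25) = 4/3.
Single-dose peak C₀ = D/Vd = 1470/70 = 21 mg/L.
Steady-state peak Cmax,ss = C₀·R = 21 × 4/3 ≈ 28.000 mg/L.
Steady-state trough Cmin,ss = Cmax,ss·f ≈ 28.000 × 0.25 ≈ 7.000 mg/L.
Trough 7.0 mg/L vs MEC 8 mg/L: subtherapeutic.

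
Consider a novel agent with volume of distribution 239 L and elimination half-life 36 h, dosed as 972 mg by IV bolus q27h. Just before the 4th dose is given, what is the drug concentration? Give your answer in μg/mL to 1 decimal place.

f = (1/2)^(τ/t½) = (1/2)^(27/36) ≈ 0.5946.
C₀ = D/Vd = 972/239 ≈ 4.067 μg/mL.
Before the 4th dose, 3 doses have been given. Superposition: Cmin = C₀·(f + f² + … + f^3).
≈ 4.067 × (0.5946 + 0.3535 + 0.2102) ≈ 4.067 × 1.1583 ≈ 4.711 μg/mL.

4.7 μg/mL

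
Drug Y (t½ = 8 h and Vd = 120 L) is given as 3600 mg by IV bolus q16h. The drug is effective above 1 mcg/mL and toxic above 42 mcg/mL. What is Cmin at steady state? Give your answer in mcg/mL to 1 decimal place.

10.0 mcg/mL

The dosing interval is 2 half-lives, so f = 2^(−2) = 0.25.
At steady state, R = 1/(1 − 0.25) = 4/3.
Single-dose peak C₀ = D/Vd = 3600/120 = 30 mcg/mL.
Steady-state peak Cmax,ss = C₀·R = 30 × 4/3 ≈ 40.000 mcg/mL.
Steady-state trough Cmin,ss = Cmax,ss·f ≈ 40.000 × 0.25 ≈ 10.000 mcg/mL.
Trough 10.0 mcg/mL vs MEC 1 mcg/mL: adequate.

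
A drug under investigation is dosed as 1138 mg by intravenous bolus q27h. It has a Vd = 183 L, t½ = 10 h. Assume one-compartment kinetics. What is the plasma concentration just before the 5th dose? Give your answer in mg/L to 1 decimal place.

f = (1/2)^(τ/t½) = (1/2)^(27/10) ≈ 0.1539.
C₀ = D/Vd = 1138/183 ≈ 6.219 mg/L.
Before the 5th dose, 4 doses have been given. Superposition: Cmin = C₀·(f + f² + … + f^4).
≈ 6.219 × (0.1539 + 0.0237 + 0.0036 + 0.0006) ≈ 6.219 × 0.1818 ≈ 1.131 mg/L.

1.1 mg/L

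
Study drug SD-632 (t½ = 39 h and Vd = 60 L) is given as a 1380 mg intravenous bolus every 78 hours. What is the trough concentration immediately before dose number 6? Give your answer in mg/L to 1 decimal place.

f = (1/2)^(τ/t½) = (1/2)^(78/39) ≈ 0.2500.
C₀ = D/Vd = 1380/60 ≈ 23.000 mg/L.
Before the 6th dose, 5 doses have been given. Superposition: Cmin = C₀·(f + f² + … + f^5).
≈ 23.000 × (0.2500 + 0.0625 + 0.0156 + 0.0039 + 0.0010) ≈ 23.000 × 0.3330 ≈ 7.659 mg/L.

7.7 mg/L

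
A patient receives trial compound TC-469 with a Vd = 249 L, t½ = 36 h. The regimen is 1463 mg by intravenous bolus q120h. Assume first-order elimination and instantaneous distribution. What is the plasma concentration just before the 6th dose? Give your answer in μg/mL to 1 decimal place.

0.6 μg/mL

f = (1/2)^(τ/t½) = (1/2)^(120/36) ≈ 0.0992.
C₀ = D/Vd = 1463/249 ≈ 5.876 μg/mL.
Before the 6th dose, 5 doses have been given. Superposition: Cmin = C₀·(f + f² + … + f^5).
≈ 5.876 × (0.0992 + 0.0098 + 0.0010 + 0.0001 + 0.0000) ≈ 5.876 × 0.1101 ≈ 0.647 μg/mL.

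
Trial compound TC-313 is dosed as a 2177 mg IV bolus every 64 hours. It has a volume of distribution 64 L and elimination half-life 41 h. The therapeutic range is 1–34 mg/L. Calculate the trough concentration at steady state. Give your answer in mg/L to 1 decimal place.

17.4 mg/L

Over one 64-h interval, 64/41 ≈ 1.561 half-lives elapse, leaving f ≈ 0.3389 of each dose.
At steady state, accumulation factor R = 1/(1 − e^(−kτ)) ≈ 1.5126.
Each bolus raises the concentration by D/Vd = 2177/64 ≈ 34.016 mg/L.
Steady-state peak Cmax,ss = C₀·R ≈ 34.016 × 1.5126 ≈ 51.453 mg/L.
Steady-state trough Cmin,ss = Cmax,ss·f ≈ 51.453 × 0.3389 ≈ 17.437 mg/L.
Trough 17.4 mg/L vs MEC 1 mg/L: adequate.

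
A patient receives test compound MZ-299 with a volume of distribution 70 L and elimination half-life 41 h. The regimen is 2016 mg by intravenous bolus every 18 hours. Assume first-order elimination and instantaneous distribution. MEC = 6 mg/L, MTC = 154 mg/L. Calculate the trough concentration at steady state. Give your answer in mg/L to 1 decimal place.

81.0 mg/L

τ/t½ = 18/41 ≈ 0.43902, so fraction remaining f = (1/2)^(18/41) ≈ 0.7376.
At steady state, accumulation factor R = 1/(1 − e^(−kτ)) ≈ 3.8110.
Each bolus raises the concentration by D/Vd = 2016/70 ≈ 28.800 mg/L.
Steady-state peak Cmax,ss = C₀·R ≈ 28.800 × 3.8110 ≈ 109.757 mg/L.
One interval later, Cmin,ss = Cmax,ss·e^(−kτ) ≈ 109.757 × 0.7376 ≈ 80.957 mg/L.
Trough 81.0 mg/L vs MEC 6 mg/L: adequate.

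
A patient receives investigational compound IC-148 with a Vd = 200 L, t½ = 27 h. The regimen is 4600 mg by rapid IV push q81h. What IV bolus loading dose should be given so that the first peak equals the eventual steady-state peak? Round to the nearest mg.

5257 mg

f = (1/2)^(81/27) ≈ 0.125000; accumulation ratio R = 1/(1−f) ≈ 1.14286.
Loading dose to hit Cmax,ss on first dose: D_load = D_maint·R ≈ 4600 × 1.14286 ≈ 5257.16 mg.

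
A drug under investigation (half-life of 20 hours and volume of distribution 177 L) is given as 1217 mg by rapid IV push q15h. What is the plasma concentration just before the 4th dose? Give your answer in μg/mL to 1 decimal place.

8.0 μg/mL

f = (1/2)^(τ/t½) = (1/2)^(15/20) ≈ 0.5946.
C₀ = D/Vd = 1217/177 ≈ 6.876 μg/mL.
Before the 4th dose, 3 doses have been given. Superposition: Cmin = C₀·(f + f² + … + f^3).
≈ 6.876 × (0.5946 + 0.3535 + 0.2102) ≈ 6.876 × 1.1583 ≈ 7.964 μg/mL.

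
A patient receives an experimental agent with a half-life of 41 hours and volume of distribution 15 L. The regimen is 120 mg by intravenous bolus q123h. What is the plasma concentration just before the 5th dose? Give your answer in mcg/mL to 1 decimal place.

f = (1/2)^(τ/t½) = (1/2)^(123/41) ≈ 0.1250.
C₀ = D/Vd = 120/15 ≈ 8.000 mcg/mL.
Before the 5th dose, 4 doses have been given. Superposition: Cmin = C₀·(f + f² + … + f^4).
≈ 8.000 × (0.1250 + 0.0156 + 0.0020 + 0.0002) ≈ 8.000 × 0.1428 ≈ 1.142 mcg/mL.

1.1 mcg/mL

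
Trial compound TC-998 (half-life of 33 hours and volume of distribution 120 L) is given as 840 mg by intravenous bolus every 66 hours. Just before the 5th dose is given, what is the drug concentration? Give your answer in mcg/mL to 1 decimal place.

2.3 mcg/mL

f = (1/2)^(τ/t½) = (1/2)^(66/33) ≈ 0.2500.
C₀ = D/Vd = 840/120 ≈ 7.000 mcg/mL.
Before the 5th dose, 4 doses have been given. Superposition: Cmin = C₀·(f + f² + … + f^4).
≈ 7.000 × (0.2500 + 0.0625 + 0.0156 + 0.0039) ≈ 7.000 × 0.3320 ≈ 2.324 mcg/mL.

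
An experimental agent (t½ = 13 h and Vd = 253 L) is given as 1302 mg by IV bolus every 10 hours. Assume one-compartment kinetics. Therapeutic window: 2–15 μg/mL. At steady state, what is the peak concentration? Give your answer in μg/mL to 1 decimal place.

τ/t½ = 10/13 ≈ 0.76923, so fraction remaining f = (1/2)^(10/13) ≈ 0.5867.
Accumulation ratio R = 1/(1 − f) ≈ 1/0.4133 ≈ 2.4195.
Single-dose peak C₀ = D/Vd = 1302/253 ≈ 5.146 μg/mL.
Steady-state peak Cmax,ss = C₀·R ≈ 5.146 × 2.4195 ≈ 12.451 μg/mL.
Peak 12.5 μg/mL vs MTC 15 μg/mL: below toxic threshold.

12.5 μg/mL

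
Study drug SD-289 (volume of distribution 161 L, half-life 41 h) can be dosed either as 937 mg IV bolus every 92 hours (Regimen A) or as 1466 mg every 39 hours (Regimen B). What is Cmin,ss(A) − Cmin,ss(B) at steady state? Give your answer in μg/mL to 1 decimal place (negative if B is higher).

-8.2 μg/mL

Regimen A: f = (1/2)^(92/41) ≈ 0.2111; Cmin,ss = (937/161)·f/(1−f) ≈ 1.557 μg/mL.
Regimen B: f = (1/2)^(39/41) ≈ 0.5172; Cmin,ss = (1466/161)·f/(1−f) ≈ 9.754 μg/mL.
Difference ≈ 1.557 − 9.754 ≈ -8.197 μg/mL.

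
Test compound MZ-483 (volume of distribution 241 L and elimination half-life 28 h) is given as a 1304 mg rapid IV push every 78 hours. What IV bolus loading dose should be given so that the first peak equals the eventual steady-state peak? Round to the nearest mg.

f = (1/2)^(78/28) ≈ 0.145016; accumulation ratio R = 1/(1−f) ≈ 1.16961.
Loading dose to hit Cmax,ss on first dose: D_load = D_maint·R ≈ 1304 × 1.16961 ≈ 1525.17 mg.

1525 mg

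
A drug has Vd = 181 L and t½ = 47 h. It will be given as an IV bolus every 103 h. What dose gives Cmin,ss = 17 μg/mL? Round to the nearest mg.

τ/t½ = 103/47 ≈ 2.1915, so f = (1/2)^(103/47) ≈ 0.218925.
Cmin,ss = (D/Vd)·f/(1−f), so D = Cmin,ss·Vd·(1−f)/f.
D = 17 × 181 × (1−f)/f ≈ 17 × 181 × 3.56777 ≈ 10978.03 mg.

10978 mg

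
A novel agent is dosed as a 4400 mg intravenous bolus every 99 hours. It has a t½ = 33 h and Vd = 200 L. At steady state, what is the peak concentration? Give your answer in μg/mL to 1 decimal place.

τ = 99 h = 3 half-lives, so f = (1/2)^3 = 0.125.
Accumulation ratio R = 1/(1 − f) = 1/0.875 = 8/7.
Single-dose peak C₀ = D/Vd = 4400/200 = 22 μg/mL.
Steady-state peak Cmax,ss = C₀·R = 22 × 8/7 ≈ 25.143 μg/mL.

25.1 μg/mL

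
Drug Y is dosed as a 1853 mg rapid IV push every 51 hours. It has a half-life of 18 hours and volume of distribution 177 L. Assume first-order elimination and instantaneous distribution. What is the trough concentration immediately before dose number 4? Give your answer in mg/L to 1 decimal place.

f = (1/2)^(τ/t½) = (1/2)^(51/18) ≈ 0.1403.
C₀ = D/Vd = 1853/177 ≈ 10.469 mg/L.
Before the 4th dose, 3 doses have been given. Superposition: Cmin = C₀·(f + f² + … + f^3).
≈ 10.469 × (0.1403 + 0.0197 + 0.0028) ≈ 10.469 × 0.1628 ≈ 1.704 mg/L.

1.7 mg/L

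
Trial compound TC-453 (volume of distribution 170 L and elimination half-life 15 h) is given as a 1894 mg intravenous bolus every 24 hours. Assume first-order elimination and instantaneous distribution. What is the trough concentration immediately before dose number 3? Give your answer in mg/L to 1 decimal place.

4.9 mg/L

f = (1/2)^(τ/t½) = (1/2)^(24/15) ≈ 0.3299.
C₀ = D/Vd = 1894/170 ≈ 11.141 mg/L.
Before the 3rd dose, 2 doses have been given. Superposition: Cmin = C₀·(f + f²).
≈ 11.141 × (0.3299 + 0.1088) ≈ 11.141 × 0.4387 ≈ 4.888 mg/L.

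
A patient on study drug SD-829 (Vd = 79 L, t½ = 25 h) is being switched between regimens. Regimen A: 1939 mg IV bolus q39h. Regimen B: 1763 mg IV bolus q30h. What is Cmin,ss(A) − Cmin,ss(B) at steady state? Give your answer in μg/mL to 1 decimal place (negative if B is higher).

-4.6 μg/mL

Regimen A: f = (1/2)^(39/25) ≈ 0.3392; Cmin,ss = (1939/79)·f/(1−f) ≈ 12.599 μg/mL.
Regimen B: f = (1/2)^(30/25) ≈ 0.4353; Cmin,ss = (1763/79)·f/(1−f) ≈ 17.203 μg/mL.
Difference ≈ 12.599 − 17.203 ≈ -4.604 μg/mL.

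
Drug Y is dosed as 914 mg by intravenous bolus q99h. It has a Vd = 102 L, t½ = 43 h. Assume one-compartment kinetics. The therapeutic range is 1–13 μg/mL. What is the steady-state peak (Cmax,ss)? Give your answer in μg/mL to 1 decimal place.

k = ln2/t½ = ln2/43 ≈ 0.016120 h⁻¹; fraction remaining f = e^(−kτ) = e^(−0.016120×99) ≈ 0.2027.
At steady state, accumulation factor R = 1/(1 − e^(−kτ)) ≈ 1.2542.
Single-dose peak C₀ = D/Vd = 914/102 ≈ 8.961 μg/mL.
Steady-state peak Cmax,ss = C₀·R ≈ 8.961 × 1.2542 ≈ 11.239 μg/mL.
Peak 11.2 μg/mL vs MTC 13 μg/mL: below toxic threshold.

11.2 μg/mL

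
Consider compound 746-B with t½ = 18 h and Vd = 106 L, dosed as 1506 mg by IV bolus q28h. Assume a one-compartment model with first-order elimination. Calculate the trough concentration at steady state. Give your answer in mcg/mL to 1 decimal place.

7.3 mcg/mL

τ/t½ = 28/18 ≈ 1.5556, so fraction remaining f = (1/2)^(28/18) ≈ 0.3402.
Single-dose peak C₀ = D/Vd = 1506/106 ≈ 14.208 mcg/mL.
Steady-state trough Cmin,ss = C₀·f/(1−f) ≈ 14.208 × 0.3402/0.6598 ≈ 7.326 mcg/mL.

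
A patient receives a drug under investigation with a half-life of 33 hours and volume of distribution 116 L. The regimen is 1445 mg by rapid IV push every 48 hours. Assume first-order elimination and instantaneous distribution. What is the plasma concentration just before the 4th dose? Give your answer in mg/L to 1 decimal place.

f = (1/2)^(τ/t½) = (1/2)^(48/33) ≈ 0.3649.
C₀ = D/Vd = 1445/116 ≈ 12.457 mg/L.
Before the 4th dose, 3 doses have been given. Superposition: Cmin = C₀·(f + f² + … + f^3).
≈ 12.457 × (0.3649 + 0.1332 + 0.0486) ≈ 12.457 × 0.5467 ≈ 6.810 mg/L.

6.8 mg/L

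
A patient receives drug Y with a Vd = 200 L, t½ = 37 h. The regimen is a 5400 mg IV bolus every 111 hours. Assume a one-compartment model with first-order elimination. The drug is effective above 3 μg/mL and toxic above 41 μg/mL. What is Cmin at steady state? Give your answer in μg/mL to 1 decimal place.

3.9 μg/mL

τ = 111 h = 3 half-lives, so f = (1/2)^3 = 0.125.
Accumulation ratio R = 1/(1 − f) = 1/0.875 = 8/7.
Single-dose peak C₀ = D/Vd = 5400/200 = 27 μg/mL.
Steady-state peak Cmax,ss = C₀·R = 27 × 8/7 ≈ 30.857 μg/mL.
Steady-state trough Cmin,ss = Cmax,ss·f ≈ 30.857 × 0.125 ≈ 3.857 μg/mL.
Trough 3.9 μg/mL vs MEC 3 μg/mL: adequate.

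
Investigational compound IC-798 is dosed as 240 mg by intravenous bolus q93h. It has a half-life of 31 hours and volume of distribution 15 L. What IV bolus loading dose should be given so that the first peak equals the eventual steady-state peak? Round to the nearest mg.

274 mg

f = (1/2)^(93/31) ≈ 0.125000; accumulation ratio R = 1/(1−f) ≈ 1.14286.
Loading dose to hit Cmax,ss on first dose: D_load = D_maint·R ≈ 240 × 1.14286 ≈ 274.29 mg.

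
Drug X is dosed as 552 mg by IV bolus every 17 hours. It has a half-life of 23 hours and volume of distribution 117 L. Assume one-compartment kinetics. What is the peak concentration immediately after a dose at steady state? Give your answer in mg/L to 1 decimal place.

τ/t½ = 17/23 ≈ 0.73913, so fraction remaining f = (1/2)^(17/23) ≈ 0.5991.
Accumulation ratio R = 1/(1 − f) ≈ 1/0.4009 ≈ 2.4944.
Single-dose peak C₀ = D/Vd = 552/117 ≈ 4.718 mg/L.
Steady-state peak Cmax,ss = C₀·R ≈ 4.718 × 2.4944 ≈ 11.769 mg/L.

11.8 mg/L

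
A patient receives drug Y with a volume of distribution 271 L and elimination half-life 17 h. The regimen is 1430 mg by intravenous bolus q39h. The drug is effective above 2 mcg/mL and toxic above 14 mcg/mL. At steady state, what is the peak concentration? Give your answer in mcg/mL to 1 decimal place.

τ/t½ = 39/17 ≈ 2.2941, so fraction remaining f = (1/2)^(39/17) ≈ 0.2039.
At steady state, accumulation factor R = 1/(1 − e^(−kτ)) ≈ 1.2561.
Single-dose peak C₀ = D/Vd = 1430/271 ≈ 5.277 mcg/mL.
Cmax,ss = C₀/(1 − f) ≈ 5.277/0.7961 ≈ 6.629 mcg/mL.
Peak 6.6 mcg/mL vs MTC 14 mcg/mL: below toxic threshold.

6.6 mcg/mL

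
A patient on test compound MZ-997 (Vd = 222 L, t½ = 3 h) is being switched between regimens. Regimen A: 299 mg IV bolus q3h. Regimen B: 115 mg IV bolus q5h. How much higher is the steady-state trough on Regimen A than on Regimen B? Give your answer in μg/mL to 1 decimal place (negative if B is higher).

Regimen A: f = (1/2)^(3/3) ≈ 0.5000; Cmin,ss = (299/222)·f/(1−f) ≈ 1.347 μg/mL.
Regimen B: f = (1/2)^(5/3) ≈ 0.3150; Cmin,ss = (115/222)·f/(1−f) ≈ 0.238 μg/mL.
Difference ≈ 1.347 − 0.238 ≈ 1.109 μg/mL.

1.1 μg/mL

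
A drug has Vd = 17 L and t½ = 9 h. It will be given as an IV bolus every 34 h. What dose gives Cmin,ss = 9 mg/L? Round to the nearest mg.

1946 mg

τ/t½ = 34/9 ≈ 3.7778, so f = (1/2)^(34/9) ≈ 0.072908.
Cmin,ss = (D/Vd)·f/(1−f), so D = Cmin,ss·Vd·(1−f)/f.
D = 9 × 17 × (1−f)/f ≈ 9 × 17 × 12.71592 ≈ 1945.54 mg.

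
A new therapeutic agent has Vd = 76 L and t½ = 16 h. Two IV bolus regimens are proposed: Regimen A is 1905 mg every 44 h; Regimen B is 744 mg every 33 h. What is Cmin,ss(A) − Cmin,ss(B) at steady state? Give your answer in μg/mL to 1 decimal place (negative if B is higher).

1.3 μg/mL

Regimen A: f = (1/2)^(44/16) ≈ 0.1487; Cmin,ss = (1905/76)·f/(1−f) ≈ 4.378 μg/mL.
Regimen B: f = (1/2)^(33/16) ≈ 0.2394; Cmin,ss = (744/76)·f/(1−f) ≈ 3.081 μg/mL.
Difference ≈ 4.378 − 3.081 ≈ 1.297 μg/mL.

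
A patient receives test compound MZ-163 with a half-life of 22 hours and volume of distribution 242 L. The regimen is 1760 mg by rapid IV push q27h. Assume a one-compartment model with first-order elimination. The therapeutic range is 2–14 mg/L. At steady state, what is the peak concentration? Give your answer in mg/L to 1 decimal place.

τ/t½ = 27/22 ≈ 1.2273, so fraction remaining f = (1/2)^(27/22) ≈ 0.4271.
At steady state, accumulation factor R = 1/(1 − e^(−kτ)) ≈ 1.7455.
Single-dose peak C₀ = D/Vd = 1760/242 ≈ 7.273 mg/L.
Steady-state peak Cmax,ss = C₀·R ≈ 7.273 × 1.7455 ≈ 12.695 mg/L.
Peak 12.7 mg/L vs MTC 14 mg/L: below toxic threshold.

12.7 mg/L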